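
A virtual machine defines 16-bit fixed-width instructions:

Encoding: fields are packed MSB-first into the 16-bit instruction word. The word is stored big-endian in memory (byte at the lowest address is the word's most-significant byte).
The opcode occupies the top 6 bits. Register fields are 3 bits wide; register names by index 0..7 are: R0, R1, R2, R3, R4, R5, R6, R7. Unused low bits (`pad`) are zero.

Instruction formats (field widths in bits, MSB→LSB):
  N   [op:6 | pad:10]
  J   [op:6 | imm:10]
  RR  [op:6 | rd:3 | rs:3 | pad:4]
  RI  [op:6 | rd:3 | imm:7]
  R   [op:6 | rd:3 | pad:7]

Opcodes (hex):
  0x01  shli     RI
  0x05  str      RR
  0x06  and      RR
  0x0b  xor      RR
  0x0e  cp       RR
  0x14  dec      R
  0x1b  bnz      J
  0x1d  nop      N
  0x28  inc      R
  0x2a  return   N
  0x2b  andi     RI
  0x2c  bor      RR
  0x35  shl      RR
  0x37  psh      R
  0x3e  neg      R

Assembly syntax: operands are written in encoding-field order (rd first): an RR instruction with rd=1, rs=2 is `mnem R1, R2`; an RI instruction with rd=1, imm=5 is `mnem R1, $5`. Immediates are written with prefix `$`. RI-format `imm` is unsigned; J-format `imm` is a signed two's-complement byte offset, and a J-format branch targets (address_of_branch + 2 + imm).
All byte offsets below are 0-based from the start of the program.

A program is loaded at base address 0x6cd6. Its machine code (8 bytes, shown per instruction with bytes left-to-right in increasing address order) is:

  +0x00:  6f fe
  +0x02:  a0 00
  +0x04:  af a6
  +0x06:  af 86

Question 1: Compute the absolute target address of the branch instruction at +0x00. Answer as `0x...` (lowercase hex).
[00] 6f fe → 0x6ffe
  top 6b → 0x1b → bnz [J]
  [9:0] imm=1022 (s10→-2) = $-2
  target = base 0x6cd6 + off 0x00 + 2 + imm -2 = 0x6cd6

0x6cd6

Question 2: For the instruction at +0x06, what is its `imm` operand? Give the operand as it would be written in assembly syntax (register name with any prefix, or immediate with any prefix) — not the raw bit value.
+0x06: af 86 ⇒ word 0xaf86 (big)
  op=0xaf86>>10=0x2b ⇒ andi (RI)
  rd: (w>>7)&0x7=0x7 → R7
  imm: (w>>0)&0x7f=0x6 → $6

$6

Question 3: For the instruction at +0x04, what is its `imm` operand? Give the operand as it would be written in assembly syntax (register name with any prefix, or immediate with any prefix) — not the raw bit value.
$38

[04] af a6 → 0xafa6
  op=0xafa6>>10=0x2b ⇒ andi (RI)
  [9:7] rd=7 = R7
  [6:0] imm=38 = $38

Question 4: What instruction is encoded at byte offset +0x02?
inc R0

+0x02: a0 00 ⇒ word 0xa000 (big)
  top 6b → 0x28 → inc [R]
  [9:7] rd=0 = R0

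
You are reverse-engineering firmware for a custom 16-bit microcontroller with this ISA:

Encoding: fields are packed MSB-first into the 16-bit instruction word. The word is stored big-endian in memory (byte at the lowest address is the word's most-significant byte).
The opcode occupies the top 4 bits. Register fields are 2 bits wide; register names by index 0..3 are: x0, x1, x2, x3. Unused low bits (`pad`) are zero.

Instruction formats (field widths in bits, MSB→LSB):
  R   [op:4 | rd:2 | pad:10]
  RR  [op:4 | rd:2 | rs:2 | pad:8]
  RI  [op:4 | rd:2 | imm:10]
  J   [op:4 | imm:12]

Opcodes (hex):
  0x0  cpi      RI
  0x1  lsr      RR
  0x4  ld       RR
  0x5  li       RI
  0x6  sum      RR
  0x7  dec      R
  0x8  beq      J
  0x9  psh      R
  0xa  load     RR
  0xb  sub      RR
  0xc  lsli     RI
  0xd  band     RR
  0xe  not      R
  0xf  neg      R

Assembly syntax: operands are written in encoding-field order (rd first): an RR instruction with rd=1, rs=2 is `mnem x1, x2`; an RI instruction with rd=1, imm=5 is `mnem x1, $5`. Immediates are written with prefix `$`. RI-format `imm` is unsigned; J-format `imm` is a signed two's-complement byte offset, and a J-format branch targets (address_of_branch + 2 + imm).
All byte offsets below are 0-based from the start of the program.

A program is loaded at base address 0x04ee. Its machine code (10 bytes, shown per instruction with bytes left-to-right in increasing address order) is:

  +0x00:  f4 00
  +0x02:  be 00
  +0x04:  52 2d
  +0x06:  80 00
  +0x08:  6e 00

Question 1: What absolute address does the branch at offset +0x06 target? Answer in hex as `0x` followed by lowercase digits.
0x04f6

[06] 80 00 → 0x8000
  top 4b → 0x8 → beq [J]
  [11:0] imm=0 = $0
  target = base 0x04ee + off 0x06 + 2 + imm 0 = 0x04f6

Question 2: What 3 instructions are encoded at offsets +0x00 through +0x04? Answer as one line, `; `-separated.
neg x1; sub x3, x2; li x0, $557

@+00  big-endian(f4 00) = 0xf400
  op=0xf400>>12=0xf ⇒ neg (R)
  rd@[11:10]=0x1 ⇒ x1
@+02  big-endian(be 00) = 0xbe00
  op=0xbe00>>12=0xb ⇒ sub (RR)
  rd@[11:10]=0x3 ⇒ x3
  rs@[9:8]=0x2 ⇒ x2
@+04  big-endian(52 2d) = 0x522d
  op=0x522d>>12=0x5 ⇒ li (RI)
  rd@[11:10]=0x0 ⇒ x0
  imm@[9:0]=0x22d ⇒ $557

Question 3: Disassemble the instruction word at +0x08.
off 0x08: read 6e 00 as big → 0x6e00
  top 4b → 0x6 → sum [RR]
  [11:10] rd=3 = x3
  [9:8] rs=2 = x2

sum x3, x2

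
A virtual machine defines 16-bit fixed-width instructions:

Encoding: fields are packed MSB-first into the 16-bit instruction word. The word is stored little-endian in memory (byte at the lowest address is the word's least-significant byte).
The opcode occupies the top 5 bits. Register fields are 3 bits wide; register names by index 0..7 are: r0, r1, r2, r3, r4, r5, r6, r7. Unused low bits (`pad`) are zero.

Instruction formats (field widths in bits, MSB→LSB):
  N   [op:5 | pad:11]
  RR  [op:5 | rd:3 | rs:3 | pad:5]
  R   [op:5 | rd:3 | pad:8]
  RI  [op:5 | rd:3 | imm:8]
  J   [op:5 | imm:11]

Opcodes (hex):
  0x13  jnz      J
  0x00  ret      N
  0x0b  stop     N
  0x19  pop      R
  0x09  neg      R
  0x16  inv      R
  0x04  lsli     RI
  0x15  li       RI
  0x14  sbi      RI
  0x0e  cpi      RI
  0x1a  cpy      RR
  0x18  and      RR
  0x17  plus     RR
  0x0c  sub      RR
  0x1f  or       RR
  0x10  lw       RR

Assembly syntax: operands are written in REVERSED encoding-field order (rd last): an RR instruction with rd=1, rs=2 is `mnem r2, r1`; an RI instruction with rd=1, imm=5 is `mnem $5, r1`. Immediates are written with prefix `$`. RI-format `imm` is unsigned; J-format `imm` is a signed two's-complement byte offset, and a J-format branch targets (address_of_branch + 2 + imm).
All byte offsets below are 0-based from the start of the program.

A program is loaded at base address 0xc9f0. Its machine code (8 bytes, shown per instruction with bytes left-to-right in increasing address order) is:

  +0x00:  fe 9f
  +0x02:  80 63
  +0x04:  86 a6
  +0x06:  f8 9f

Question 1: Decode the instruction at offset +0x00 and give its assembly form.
jnz $-2

@+00  little-endian(fe 9f) = 0x9ffe
  opcode bits[15:11]=0x13: jnz/J
  [10:0] imm=2046 (s11→-2) = $-2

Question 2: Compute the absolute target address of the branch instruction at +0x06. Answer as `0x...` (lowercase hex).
0xc9f0

off 0x06: read f8 9f as little → 0x9ff8
  top 5b → 0x13 → jnz [J]
  [10:0] imm=2040 (s11→-8) = $-8
  target = base 0xc9f0 + off 0x06 + 2 + imm -8 = 0xc9f0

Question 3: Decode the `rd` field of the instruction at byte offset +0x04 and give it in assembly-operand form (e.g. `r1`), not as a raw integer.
r6

[04] 86 a6 → 0xa686
  op=0xa686>>11=0x14 ⇒ sbi (RI)
  [10:8] rd=6 = r6
  [7:0] imm=134 = $134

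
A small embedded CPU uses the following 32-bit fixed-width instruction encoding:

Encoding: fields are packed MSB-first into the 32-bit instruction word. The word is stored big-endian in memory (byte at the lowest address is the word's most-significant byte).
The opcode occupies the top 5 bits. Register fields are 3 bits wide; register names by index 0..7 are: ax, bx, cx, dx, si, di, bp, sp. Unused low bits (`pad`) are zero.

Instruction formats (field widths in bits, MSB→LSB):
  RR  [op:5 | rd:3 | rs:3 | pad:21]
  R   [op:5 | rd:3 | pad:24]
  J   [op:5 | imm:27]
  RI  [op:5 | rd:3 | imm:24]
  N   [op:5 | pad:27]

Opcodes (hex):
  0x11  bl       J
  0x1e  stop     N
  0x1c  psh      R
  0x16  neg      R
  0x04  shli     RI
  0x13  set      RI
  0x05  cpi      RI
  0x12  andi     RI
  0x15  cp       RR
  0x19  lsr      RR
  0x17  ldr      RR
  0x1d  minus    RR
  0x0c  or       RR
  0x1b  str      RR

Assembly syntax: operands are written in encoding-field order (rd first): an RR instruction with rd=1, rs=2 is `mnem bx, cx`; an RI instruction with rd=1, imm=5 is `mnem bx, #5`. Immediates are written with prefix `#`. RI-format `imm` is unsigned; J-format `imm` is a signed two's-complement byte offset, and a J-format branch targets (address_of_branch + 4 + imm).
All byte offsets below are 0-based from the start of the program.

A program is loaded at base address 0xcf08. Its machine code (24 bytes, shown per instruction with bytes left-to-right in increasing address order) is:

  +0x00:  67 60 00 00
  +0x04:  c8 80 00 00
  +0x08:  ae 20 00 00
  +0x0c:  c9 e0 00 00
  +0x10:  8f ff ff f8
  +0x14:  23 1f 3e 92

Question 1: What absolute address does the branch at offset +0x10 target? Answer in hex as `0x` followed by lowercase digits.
[10] 8f ff ff f8 → 0x8ffffff8
  opcode bits[31:27]=0x11: bl/J
  imm@[26:0]=0x7fffff8 (s27→-8) ⇒ #-8
  target = base 0xcf08 + off 0x10 + 4 + imm -8 = 0xcf14

0xcf14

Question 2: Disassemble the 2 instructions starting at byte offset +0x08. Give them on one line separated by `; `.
@+08  big-endian(ae 20 00 00) = 0xae200000
  opcode bits[31:27]=0x15: cp/RR
  rd@[26:24]=0x6 ⇒ bp
  rs@[23:21]=0x1 ⇒ bx
@+0c  big-endian(c9 e0 00 00) = 0xc9e00000
  opcode bits[31:27]=0x19: lsr/RR
  rd@[26:24]=0x1 ⇒ bx
  rs@[23:21]=0x7 ⇒ sp

cp bp, bx; lsr bx, sp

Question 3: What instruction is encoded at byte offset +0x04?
lsr ax, si

off 0x04: read c8 80 00 00 as big → 0xc8800000
  top 5b → 0x19 → lsr [RR]
  [26:24] rd=0 = ax
  [23:21] rs=4 = si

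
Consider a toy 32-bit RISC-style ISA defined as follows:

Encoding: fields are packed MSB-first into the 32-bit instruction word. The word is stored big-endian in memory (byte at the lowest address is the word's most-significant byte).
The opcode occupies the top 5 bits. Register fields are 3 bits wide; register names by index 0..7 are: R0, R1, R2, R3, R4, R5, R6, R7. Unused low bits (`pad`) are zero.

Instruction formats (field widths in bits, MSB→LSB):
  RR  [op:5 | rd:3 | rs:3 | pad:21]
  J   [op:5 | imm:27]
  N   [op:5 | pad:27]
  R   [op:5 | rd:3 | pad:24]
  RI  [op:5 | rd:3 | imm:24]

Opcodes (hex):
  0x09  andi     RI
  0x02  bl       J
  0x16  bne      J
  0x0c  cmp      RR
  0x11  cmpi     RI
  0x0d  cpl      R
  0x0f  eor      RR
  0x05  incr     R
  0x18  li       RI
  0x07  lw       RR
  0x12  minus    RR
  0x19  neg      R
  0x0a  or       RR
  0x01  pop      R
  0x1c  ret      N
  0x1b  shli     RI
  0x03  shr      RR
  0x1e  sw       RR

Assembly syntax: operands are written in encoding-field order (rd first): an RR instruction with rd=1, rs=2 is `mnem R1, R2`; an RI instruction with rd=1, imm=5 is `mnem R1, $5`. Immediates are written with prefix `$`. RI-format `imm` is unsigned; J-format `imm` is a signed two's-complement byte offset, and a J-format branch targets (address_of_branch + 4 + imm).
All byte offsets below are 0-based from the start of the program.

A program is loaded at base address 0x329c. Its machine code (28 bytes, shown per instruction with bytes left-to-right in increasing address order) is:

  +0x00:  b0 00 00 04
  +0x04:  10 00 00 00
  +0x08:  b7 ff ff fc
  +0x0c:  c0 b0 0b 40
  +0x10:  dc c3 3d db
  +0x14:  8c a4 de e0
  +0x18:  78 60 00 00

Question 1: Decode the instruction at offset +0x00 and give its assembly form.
+0x00: b0 00 00 04 ⇒ word 0xb0000004 (big)
  opcode bits[31:27]=0x16: bne/J
  imm@[26:0]=0x4 ⇒ $4

bne $4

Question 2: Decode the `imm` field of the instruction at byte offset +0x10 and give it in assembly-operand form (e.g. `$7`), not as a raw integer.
@+10  big-endian(dc c3 3d db) = 0xdcc33ddb
  opcode bits[31:27]=0x1b: shli/RI
  [26:24] rd=4 = R4
  [23:0] imm=12795355 = $12795355

$12795355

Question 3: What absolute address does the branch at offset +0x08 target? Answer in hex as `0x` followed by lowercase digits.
0x32a4

+0x08: b7 ff ff fc ⇒ word 0xb7fffffc (big)
  op=0xb7fffffc>>27=0x16 ⇒ bne (J)
  [26:0] imm=134217724 (s27→-4) = $-4
  target = base 0x329c + off 0x08 + 4 + imm -4 = 0x32a4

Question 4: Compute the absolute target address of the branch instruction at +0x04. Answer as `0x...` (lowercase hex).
0x32a4

@+04  big-endian(10 00 00 00) = 0x10000000
  op=0x10000000>>27=0x2 ⇒ bl (J)
  imm@[26:0]=0x0 ⇒ $0
  target = base 0x329c + off 0x04 + 4 + imm 0 = 0x32a4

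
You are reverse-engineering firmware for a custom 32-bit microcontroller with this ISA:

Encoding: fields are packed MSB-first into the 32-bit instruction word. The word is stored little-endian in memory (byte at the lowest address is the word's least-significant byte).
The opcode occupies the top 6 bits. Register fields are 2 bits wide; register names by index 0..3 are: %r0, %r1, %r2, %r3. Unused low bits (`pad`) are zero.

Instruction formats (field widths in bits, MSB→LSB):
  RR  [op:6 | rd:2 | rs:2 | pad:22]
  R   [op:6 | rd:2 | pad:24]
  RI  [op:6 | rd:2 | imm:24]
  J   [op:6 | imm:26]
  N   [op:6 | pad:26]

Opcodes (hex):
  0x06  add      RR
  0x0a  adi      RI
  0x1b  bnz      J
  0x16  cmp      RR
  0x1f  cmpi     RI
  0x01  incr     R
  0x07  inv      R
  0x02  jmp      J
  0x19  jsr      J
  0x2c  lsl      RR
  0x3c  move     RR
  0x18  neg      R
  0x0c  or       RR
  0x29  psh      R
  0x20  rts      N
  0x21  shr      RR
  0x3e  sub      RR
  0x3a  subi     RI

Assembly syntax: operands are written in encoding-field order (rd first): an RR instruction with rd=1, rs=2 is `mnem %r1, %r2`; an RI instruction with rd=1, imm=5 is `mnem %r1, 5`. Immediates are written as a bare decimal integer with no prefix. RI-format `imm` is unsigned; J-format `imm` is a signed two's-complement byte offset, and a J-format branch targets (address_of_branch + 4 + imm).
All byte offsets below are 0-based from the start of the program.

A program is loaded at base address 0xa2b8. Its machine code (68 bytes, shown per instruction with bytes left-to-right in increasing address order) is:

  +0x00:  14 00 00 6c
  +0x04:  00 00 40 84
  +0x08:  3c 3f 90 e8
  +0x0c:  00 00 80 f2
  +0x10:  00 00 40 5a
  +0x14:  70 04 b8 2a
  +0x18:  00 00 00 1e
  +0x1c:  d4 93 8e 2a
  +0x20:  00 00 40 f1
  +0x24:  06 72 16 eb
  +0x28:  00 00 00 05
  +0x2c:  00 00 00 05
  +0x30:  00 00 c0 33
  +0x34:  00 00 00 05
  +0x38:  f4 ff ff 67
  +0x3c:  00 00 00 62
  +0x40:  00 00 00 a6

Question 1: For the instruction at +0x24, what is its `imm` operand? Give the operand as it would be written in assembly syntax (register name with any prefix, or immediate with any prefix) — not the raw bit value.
[24] 06 72 16 eb → 0xeb167206
  op=0xeb167206>>26=0x3a ⇒ subi (RI)
  rd@[25:24]=0x3 ⇒ %r3
  imm@[23:0]=0x167206 ⇒ 1470982

1470982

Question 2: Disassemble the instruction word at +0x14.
adi %r2, 12059760

off 0x14: read 70 04 b8 2a as little → 0x2ab80470
  opcode bits[31:26]=0xa: adi/RI
  rd@[25:24]=0x2 ⇒ %r2
  imm@[23:0]=0xb80470 ⇒ 12059760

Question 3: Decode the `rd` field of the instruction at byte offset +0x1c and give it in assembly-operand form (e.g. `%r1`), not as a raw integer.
off 0x1c: read d4 93 8e 2a as little → 0x2a8e93d4
  op=0x2a8e93d4>>26=0xa ⇒ adi (RI)
  [25:24] rd=2 = %r2
  [23:0] imm=9343956 = 9343956

%r2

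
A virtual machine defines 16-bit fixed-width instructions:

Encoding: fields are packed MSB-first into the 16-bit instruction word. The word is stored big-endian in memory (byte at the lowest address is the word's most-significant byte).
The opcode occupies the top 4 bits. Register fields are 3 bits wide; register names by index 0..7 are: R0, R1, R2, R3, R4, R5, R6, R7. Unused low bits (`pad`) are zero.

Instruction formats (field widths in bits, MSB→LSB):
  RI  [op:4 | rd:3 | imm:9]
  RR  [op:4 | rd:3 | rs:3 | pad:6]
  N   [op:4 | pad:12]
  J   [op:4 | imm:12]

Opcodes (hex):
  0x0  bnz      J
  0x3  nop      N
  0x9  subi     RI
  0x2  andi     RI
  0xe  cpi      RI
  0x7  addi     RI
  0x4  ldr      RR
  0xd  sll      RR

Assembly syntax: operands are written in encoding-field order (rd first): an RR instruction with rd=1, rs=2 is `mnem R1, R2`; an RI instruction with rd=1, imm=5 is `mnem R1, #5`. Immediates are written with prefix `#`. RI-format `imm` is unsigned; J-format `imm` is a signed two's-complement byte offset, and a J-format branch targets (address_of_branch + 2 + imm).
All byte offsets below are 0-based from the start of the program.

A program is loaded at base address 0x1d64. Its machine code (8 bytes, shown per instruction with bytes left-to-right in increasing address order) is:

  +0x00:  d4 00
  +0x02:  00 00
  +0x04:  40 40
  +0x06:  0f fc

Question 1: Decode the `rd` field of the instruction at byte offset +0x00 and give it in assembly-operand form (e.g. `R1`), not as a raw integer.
@+00  big-endian(d4 00) = 0xd400
  op=0xd400>>12=0xd ⇒ sll (RR)
  [11:9] rd=2 = R2
  [8:6] rs=0 = R0

R2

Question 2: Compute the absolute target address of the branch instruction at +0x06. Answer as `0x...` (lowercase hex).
+0x06: 0f fc ⇒ word 0x0ffc (big)
  op=0x0ffc>>12=0x0 ⇒ bnz (J)
  [11:0] imm=4092 (s12→-4) = #-4
  target = base 0x1d64 + off 0x06 + 2 + imm -4 = 0x1d68

0x1d68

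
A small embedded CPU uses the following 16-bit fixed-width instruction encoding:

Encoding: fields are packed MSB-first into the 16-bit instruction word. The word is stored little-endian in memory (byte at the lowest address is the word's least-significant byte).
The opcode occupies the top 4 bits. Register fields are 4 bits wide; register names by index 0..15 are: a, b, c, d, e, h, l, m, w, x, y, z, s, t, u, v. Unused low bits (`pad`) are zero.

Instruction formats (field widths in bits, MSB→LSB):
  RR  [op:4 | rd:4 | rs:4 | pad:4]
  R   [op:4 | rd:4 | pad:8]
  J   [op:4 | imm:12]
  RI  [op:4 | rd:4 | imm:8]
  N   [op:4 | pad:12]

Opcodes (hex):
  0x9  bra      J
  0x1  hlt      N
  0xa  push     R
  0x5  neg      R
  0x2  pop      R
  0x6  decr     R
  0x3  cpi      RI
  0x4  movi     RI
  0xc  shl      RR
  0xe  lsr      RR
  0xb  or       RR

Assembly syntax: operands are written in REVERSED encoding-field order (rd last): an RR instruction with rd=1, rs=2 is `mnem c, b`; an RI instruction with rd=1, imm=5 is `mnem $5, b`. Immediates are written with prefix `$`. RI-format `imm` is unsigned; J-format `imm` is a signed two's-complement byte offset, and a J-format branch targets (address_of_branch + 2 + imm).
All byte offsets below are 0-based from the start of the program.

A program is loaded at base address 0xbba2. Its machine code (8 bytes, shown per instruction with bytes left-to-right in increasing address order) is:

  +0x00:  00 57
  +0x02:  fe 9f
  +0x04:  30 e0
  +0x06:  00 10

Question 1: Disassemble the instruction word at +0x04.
off 0x04: read 30 e0 as little → 0xe030
  opcode bits[15:12]=0xe: lsr/RR
  [11:8] rd=0 = a
  [7:4] rs=3 = d

lsr d, a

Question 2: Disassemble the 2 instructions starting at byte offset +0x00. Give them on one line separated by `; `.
off 0x00: read 00 57 as little → 0x5700
  top 4b → 0x5 → neg [R]
  [11:8] rd=7 = m
off 0x02: read fe 9f as little → 0x9ffe
  top 4b → 0x9 → bra [J]
  [11:0] imm=4094 (s12→-2) = $-2

neg m; bra $-2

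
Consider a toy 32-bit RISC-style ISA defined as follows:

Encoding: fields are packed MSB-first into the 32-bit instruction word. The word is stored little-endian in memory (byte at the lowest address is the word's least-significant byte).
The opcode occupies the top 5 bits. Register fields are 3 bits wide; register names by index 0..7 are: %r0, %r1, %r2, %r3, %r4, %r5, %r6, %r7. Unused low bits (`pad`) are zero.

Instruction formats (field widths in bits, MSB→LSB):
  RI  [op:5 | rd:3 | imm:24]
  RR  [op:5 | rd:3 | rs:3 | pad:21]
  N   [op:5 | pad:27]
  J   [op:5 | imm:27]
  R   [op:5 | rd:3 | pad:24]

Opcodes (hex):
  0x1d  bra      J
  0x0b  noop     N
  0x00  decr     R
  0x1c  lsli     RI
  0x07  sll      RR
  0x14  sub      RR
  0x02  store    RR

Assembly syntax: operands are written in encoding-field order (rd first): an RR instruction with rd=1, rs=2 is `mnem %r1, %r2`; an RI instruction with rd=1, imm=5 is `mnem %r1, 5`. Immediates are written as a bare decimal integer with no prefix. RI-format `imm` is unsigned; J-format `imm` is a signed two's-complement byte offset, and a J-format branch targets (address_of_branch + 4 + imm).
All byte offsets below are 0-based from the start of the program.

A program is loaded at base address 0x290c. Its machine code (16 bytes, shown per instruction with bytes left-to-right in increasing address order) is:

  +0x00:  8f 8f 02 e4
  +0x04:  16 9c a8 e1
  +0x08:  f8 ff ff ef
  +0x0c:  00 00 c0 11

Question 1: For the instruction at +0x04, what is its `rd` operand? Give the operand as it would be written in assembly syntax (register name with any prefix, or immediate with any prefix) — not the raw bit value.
+0x04: 16 9c a8 e1 ⇒ word 0xe1a89c16 (little)
  opcode bits[31:27]=0x1c: lsli/RI
  rd@[26:24]=0x1 ⇒ %r1
  imm@[23:0]=0xa89c16 ⇒ 11050006

%r1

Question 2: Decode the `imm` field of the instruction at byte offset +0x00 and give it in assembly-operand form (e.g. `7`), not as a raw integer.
167823

[00] 8f 8f 02 e4 → 0xe4028f8f
  opcode bits[31:27]=0x1c: lsli/RI
  [26:24] rd=4 = %r4
  [23:0] imm=167823 = 167823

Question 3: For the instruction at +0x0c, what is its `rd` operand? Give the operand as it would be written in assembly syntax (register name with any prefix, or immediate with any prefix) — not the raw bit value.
%r1

+0x0c: 00 00 c0 11 ⇒ word 0x11c00000 (little)
  top 5b → 0x2 → store [RR]
  [26:24] rd=1 = %r1
  [23:21] rs=6 = %r6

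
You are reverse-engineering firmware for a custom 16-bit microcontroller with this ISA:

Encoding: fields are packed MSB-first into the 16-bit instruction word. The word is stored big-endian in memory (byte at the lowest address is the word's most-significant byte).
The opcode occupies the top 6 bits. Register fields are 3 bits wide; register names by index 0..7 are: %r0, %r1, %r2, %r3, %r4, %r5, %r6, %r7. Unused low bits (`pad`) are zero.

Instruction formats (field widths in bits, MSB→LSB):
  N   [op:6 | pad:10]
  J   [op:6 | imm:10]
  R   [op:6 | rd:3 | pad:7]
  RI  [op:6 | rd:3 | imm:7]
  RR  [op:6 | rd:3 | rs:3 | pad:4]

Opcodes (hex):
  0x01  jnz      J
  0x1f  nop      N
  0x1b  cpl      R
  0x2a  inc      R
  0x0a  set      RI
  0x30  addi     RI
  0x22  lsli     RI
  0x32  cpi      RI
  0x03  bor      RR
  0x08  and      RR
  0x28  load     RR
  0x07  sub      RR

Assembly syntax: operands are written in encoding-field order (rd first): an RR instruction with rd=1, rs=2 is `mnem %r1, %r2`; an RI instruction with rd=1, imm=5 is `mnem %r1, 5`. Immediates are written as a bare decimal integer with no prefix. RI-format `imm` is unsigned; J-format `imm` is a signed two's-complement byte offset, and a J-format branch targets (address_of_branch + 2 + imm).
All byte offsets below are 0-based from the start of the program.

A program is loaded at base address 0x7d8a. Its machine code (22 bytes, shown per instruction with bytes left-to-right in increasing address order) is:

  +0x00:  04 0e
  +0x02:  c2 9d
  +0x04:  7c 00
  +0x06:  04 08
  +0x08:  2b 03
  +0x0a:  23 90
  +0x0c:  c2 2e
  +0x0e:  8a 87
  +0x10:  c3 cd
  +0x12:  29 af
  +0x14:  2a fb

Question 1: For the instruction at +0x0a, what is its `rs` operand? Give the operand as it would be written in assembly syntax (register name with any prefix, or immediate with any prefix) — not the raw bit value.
off 0x0a: read 23 90 as big → 0x2390
  op=0x2390>>10=0x8 ⇒ and (RR)
  rd: (w>>7)&0x7=0x7 → %r7
  rs: (w>>4)&0x7=0x1 → %r1

%r1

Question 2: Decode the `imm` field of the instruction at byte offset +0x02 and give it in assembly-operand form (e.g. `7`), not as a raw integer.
29

@+02  big-endian(c2 9d) = 0xc29d
  top 6b → 0x30 → addi [RI]
  [9:7] rd=5 = %r5
  [6:0] imm=29 = 29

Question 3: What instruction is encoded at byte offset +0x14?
set %r5, 123

@+14  big-endian(2a fb) = 0x2afb
  opcode bits[15:10]=0xa: set/RI
  [9:7] rd=5 = %r5
  [6:0] imm=123 = 123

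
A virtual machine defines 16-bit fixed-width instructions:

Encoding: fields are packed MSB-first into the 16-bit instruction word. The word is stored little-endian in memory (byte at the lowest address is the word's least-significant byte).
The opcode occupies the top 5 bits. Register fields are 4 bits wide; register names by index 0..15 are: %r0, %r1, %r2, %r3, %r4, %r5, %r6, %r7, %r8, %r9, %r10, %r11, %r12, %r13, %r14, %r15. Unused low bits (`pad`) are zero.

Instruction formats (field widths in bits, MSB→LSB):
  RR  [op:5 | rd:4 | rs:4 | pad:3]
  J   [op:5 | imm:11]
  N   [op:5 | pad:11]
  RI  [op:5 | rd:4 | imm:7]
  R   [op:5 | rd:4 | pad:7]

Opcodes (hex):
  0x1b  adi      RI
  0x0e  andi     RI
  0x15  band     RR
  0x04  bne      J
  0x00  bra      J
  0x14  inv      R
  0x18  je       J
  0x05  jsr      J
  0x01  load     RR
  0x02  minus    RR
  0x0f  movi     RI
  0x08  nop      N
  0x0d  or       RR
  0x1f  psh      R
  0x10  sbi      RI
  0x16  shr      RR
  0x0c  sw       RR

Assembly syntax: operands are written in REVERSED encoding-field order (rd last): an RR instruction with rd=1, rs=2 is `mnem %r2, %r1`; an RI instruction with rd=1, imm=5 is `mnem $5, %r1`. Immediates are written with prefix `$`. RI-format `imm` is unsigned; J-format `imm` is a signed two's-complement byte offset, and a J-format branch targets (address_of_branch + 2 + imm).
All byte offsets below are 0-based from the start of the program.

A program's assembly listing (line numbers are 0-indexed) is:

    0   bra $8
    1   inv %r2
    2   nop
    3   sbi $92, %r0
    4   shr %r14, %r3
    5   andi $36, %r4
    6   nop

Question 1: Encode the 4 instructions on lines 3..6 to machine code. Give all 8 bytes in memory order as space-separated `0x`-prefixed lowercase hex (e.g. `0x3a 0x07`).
L3: sbi op=0x10:5|rd=0:4|imm=92:7 ⇒ 0x805c ⇒ little 5c 80
L4: shr op=0x16:5|rd=3:4|rs=14:4|pad=0:3 ⇒ 0xb1f0 ⇒ little f0 b1
L5: andi op=0xe:5|rd=4:4|imm=36:7 ⇒ 0x7224 ⇒ little 24 72
L6: nop op=0x8:5|pad=0:11 ⇒ 0x4000 ⇒ little 00 40

0x5c 0x80 0xf0 0xb1 0x24 0x72 0x00 0x40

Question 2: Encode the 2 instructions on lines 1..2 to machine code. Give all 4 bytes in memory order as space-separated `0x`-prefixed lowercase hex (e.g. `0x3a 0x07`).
0x00 0xa1 0x00 0x40

line 1 (inv): pack op=0x14:5|rd=2:4|pad=0:7 = 0xa100; little→ 00 a1
line 2 (nop): pack op=0x8:5|pad=0:11 = 0x4000; little→ 00 40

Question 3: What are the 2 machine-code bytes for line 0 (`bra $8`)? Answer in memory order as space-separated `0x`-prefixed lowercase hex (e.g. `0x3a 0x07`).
0x08 0x00

line 0 (bra): pack op=0x0:5|imm=8:11 = 0x0008; little→ 08 00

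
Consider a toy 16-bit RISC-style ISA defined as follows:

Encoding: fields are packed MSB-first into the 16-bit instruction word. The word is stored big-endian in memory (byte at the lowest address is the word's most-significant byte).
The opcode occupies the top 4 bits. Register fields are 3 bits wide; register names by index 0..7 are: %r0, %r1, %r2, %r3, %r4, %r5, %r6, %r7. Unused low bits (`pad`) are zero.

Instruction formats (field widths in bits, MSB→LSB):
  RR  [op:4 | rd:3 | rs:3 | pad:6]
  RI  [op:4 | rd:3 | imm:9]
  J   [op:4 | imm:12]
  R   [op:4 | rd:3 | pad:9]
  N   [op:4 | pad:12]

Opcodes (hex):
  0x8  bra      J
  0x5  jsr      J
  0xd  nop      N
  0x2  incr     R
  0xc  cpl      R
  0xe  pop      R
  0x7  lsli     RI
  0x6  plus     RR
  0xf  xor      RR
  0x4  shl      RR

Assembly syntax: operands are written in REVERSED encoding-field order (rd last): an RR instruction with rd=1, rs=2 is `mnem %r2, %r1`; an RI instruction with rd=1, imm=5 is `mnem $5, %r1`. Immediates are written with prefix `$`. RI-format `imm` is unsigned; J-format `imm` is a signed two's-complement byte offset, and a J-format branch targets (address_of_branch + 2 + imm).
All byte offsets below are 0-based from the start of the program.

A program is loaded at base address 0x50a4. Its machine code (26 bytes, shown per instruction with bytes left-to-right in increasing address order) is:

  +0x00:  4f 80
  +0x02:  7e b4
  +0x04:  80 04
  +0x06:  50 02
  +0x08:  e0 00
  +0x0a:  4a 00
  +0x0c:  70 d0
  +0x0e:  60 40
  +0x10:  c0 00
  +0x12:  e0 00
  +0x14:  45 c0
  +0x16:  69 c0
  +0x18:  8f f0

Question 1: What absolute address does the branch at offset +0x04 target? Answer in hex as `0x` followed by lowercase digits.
+0x04: 80 04 ⇒ word 0x8004 (big)
  top 4b → 0x8 → bra [J]
  imm@[11:0]=0x4 ⇒ $4
  target = base 0x50a4 + off 0x04 + 2 + imm 4 = 0x50ae

0x50ae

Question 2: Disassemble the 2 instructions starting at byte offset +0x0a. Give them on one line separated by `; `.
off 0x0a: read 4a 00 as big → 0x4a00
  opcode bits[15:12]=0x4: shl/RR
  rd@[11:9]=0x5 ⇒ %r5
  rs@[8:6]=0x0 ⇒ %r0
off 0x0c: read 70 d0 as big → 0x70d0
  opcode bits[15:12]=0x7: lsli/RI
  rd@[11:9]=0x0 ⇒ %r0
  imm@[8:0]=0xd0 ⇒ $208

shl %r0, %r5; lsli $208, %r0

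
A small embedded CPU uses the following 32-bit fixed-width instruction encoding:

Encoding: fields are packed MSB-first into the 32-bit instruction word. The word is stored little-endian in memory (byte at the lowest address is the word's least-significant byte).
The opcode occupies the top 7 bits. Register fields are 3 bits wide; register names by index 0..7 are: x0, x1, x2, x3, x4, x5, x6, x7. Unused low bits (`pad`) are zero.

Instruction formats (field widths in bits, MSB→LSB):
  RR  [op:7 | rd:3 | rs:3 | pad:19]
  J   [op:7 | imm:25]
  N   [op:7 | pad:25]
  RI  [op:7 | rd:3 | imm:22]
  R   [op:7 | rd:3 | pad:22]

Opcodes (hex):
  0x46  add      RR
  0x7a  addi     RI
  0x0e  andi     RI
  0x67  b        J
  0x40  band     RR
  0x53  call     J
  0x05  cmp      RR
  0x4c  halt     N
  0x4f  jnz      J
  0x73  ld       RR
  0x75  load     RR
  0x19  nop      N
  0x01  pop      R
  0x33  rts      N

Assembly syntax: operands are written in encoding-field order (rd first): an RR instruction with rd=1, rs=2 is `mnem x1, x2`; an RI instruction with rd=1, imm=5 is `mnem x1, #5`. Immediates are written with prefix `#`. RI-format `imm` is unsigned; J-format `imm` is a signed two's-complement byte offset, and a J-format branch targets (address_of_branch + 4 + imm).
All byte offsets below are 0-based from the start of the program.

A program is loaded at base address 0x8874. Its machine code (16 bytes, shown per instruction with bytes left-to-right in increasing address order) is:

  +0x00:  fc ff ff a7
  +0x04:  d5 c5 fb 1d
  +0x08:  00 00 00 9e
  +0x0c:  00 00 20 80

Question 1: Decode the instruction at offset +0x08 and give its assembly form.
jnz #0

+0x08: 00 00 00 9e ⇒ word 0x9e000000 (little)
  op=0x9e000000>>25=0x4f ⇒ jnz (J)
  imm@[24:0]=0x0 ⇒ #0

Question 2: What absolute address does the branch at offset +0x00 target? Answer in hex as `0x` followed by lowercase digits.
off 0x00: read fc ff ff a7 as little → 0xa7fffffc
  opcode bits[31:25]=0x53: call/J
  imm: (w>>0)&0x1ffffff=0x1fffffc (s25→-4) → #-4
  target = base 0x8874 + off 0x00 + 4 + imm -4 = 0x8874

0x8874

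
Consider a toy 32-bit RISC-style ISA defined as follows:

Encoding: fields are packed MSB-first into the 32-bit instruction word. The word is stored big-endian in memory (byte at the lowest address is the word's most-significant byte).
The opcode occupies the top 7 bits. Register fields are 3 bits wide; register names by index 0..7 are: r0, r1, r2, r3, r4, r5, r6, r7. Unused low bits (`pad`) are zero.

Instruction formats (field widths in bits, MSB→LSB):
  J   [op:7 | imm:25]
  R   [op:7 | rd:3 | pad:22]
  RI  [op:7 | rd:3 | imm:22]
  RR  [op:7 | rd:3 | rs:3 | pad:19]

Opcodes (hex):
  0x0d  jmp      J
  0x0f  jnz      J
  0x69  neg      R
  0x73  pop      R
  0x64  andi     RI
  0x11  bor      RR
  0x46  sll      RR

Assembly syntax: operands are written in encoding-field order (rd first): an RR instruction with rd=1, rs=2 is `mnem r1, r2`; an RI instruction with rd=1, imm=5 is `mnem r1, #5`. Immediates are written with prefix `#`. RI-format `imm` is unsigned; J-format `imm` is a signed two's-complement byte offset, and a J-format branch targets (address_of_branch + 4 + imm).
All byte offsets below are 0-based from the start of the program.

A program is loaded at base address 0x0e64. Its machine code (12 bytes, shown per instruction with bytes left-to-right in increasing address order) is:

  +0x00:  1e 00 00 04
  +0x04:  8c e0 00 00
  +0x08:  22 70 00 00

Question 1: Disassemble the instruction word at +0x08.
[08] 22 70 00 00 → 0x22700000
  opcode bits[31:25]=0x11: bor/RR
  [24:22] rd=1 = r1
  [21:19] rs=6 = r6

bor r1, r6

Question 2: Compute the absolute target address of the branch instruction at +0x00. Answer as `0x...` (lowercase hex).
[00] 1e 00 00 04 → 0x1e000004
  opcode bits[31:25]=0xf: jnz/J
  imm@[24:0]=0x4 ⇒ #4
  target = base 0x0e64 + off 0x00 + 4 + imm 4 = 0x0e6c

0x0e6c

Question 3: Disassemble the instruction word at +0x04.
sll r3, r4

off 0x04: read 8c e0 00 00 as big → 0x8ce00000
  top 7b → 0x46 → sll [RR]
  rd: (w>>22)&0x7=0x3 → r3
  rs: (w>>19)&0x7=0x4 → r4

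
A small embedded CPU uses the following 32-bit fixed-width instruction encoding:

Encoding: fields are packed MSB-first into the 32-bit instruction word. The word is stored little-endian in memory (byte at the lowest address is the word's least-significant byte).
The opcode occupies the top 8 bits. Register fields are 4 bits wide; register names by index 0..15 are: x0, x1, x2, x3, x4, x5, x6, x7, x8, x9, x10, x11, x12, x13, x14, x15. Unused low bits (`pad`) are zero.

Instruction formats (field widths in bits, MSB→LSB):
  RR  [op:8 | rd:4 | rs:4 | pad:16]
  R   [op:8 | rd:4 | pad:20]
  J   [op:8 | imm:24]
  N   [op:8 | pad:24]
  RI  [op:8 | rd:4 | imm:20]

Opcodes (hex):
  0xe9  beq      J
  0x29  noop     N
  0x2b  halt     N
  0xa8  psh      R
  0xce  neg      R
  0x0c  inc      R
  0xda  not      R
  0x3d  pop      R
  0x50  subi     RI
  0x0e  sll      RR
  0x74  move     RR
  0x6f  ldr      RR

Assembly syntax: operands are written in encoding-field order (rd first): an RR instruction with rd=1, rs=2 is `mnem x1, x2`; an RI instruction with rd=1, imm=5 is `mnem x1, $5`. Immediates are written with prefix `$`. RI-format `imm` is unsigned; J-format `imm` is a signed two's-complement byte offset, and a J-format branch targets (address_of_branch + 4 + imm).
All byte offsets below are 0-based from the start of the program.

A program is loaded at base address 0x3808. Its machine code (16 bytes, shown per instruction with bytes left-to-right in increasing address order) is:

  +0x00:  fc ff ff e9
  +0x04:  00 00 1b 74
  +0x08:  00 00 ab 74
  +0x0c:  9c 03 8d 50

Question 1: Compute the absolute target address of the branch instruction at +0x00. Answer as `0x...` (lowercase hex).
0x3808

@+00  little-endian(fc ff ff e9) = 0xe9fffffc
  top 8b → 0xe9 → beq [J]
  [23:0] imm=16777212 (s24→-4) = $-4
  target = base 0x3808 + off 0x00 + 4 + imm -4 = 0x3808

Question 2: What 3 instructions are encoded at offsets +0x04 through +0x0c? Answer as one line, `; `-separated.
move x1, x11; move x10, x11; subi x8, $852892

off 0x04: read 00 00 1b 74 as little → 0x741b0000
  op=0x741b0000>>24=0x74 ⇒ move (RR)
  rd: (w>>20)&0xf=0x1 → x1
  rs: (w>>16)&0xf=0xb → x11
off 0x08: read 00 00 ab 74 as little → 0x74ab0000
  op=0x74ab0000>>24=0x74 ⇒ move (RR)
  rd: (w>>20)&0xf=0xa → x10
  rs: (w>>16)&0xf=0xb → x11
off 0x0c: read 9c 03 8d 50 as little → 0x508d039c
  op=0x508d039c>>24=0x50 ⇒ subi (RI)
  rd: (w>>20)&0xf=0x8 → x8
  imm: (w>>0)&0xfffff=0xd039c → $852892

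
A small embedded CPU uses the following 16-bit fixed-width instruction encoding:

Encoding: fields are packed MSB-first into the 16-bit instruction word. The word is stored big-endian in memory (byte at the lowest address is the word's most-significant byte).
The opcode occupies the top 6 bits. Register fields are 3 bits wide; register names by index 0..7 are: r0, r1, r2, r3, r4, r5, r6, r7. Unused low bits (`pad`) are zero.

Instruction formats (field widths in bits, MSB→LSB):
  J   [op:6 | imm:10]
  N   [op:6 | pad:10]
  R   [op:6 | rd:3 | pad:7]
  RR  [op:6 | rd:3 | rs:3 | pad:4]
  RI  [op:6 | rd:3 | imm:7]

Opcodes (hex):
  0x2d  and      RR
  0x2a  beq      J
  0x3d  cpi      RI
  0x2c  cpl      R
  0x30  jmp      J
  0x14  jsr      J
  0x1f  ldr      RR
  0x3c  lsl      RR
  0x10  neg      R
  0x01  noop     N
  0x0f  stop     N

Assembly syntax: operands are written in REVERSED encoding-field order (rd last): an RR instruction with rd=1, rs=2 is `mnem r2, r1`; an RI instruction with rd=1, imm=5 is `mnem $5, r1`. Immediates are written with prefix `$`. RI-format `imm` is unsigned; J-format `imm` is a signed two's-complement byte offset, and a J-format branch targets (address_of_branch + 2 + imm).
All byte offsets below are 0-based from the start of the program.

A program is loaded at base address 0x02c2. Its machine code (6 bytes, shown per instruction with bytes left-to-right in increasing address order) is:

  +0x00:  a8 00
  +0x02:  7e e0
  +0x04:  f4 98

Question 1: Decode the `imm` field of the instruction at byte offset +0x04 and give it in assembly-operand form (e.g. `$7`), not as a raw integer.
$24

[04] f4 98 → 0xf498
  opcode bits[15:10]=0x3d: cpi/RI
  rd: (w>>7)&0x7=0x1 → r1
  imm: (w>>0)&0x7f=0x18 → $24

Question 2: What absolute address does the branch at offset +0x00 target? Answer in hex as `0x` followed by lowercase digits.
[00] a8 00 → 0xa800
  top 6b → 0x2a → beq [J]
  [9:0] imm=0 = $0
  target = base 0x02c2 + off 0x00 + 2 + imm 0 = 0x02c4

0x02c4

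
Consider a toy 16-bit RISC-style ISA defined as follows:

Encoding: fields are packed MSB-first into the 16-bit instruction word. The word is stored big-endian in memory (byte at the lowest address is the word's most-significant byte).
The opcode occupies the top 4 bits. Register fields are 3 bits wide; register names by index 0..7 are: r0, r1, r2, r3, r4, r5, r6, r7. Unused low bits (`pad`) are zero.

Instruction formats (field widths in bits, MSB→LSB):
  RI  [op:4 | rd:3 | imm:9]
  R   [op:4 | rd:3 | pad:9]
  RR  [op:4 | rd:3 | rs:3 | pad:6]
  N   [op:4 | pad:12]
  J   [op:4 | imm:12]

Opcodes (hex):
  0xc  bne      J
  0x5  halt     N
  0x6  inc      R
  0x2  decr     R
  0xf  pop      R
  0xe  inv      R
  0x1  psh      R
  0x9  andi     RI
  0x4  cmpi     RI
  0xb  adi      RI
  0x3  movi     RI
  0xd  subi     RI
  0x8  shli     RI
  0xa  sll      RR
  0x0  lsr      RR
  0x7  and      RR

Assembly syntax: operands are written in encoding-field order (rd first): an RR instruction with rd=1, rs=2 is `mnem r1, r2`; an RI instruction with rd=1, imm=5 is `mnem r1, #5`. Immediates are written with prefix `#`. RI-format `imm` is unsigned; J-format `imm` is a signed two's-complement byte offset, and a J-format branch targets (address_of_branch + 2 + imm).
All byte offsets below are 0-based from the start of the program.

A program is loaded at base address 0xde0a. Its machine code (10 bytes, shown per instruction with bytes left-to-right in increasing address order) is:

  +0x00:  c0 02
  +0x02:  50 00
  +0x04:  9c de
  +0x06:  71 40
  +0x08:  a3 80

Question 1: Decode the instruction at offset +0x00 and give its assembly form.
bne #2

[00] c0 02 → 0xc002
  op=0xc002>>12=0xc ⇒ bne (J)
  [11:0] imm=2 = #2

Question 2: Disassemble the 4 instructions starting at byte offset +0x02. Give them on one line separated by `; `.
halt; andi r6, #222; and r0, r5; sll r1, r6

@+02  big-endian(50 00) = 0x5000
  opcode bits[15:12]=0x5: halt/N
@+04  big-endian(9c de) = 0x9cde
  opcode bits[15:12]=0x9: andi/RI
  [11:9] rd=6 = r6
  [8:0] imm=222 = #222
@+06  big-endian(71 40) = 0x7140
  opcode bits[15:12]=0x7: and/RR
  [11:9] rd=0 = r0
  [8:6] rs=5 = r5
@+08  big-endian(a3 80) = 0xa380
  opcode bits[15:12]=0xa: sll/RR
  [11:9] rd=1 = r1
  [8:6] rs=6 = r6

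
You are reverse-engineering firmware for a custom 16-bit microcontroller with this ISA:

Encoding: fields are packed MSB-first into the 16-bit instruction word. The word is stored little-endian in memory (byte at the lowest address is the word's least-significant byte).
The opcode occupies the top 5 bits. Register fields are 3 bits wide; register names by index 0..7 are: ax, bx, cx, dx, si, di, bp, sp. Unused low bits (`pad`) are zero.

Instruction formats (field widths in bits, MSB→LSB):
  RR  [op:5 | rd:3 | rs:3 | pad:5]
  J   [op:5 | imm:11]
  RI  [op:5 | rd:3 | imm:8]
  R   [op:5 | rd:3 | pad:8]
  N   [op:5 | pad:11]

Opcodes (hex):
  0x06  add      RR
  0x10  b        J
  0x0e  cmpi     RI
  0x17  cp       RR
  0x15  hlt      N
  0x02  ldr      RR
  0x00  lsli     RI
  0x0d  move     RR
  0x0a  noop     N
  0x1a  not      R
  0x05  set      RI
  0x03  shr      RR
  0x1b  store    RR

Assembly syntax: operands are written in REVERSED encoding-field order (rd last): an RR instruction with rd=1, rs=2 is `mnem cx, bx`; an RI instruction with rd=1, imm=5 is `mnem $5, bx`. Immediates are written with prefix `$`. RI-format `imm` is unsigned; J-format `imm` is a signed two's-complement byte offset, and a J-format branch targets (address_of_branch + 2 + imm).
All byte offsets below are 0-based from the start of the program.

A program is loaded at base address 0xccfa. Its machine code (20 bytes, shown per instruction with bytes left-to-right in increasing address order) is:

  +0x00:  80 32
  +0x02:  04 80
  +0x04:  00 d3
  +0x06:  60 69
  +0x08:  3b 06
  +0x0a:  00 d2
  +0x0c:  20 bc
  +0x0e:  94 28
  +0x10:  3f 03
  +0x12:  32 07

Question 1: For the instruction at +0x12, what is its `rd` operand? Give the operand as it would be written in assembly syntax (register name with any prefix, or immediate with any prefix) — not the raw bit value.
sp

off 0x12: read 32 07 as little → 0x0732
  opcode bits[15:11]=0x0: lsli/RI
  rd@[10:8]=0x7 ⇒ sp
  imm@[7:0]=0x32 ⇒ $50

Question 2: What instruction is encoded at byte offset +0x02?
b $4

off 0x02: read 04 80 as little → 0x8004
  op=0x8004>>11=0x10 ⇒ b (J)
  imm@[10:0]=0x4 ⇒ $4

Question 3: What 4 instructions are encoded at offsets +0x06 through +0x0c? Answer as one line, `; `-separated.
move dx, bx; lsli $59, bp; not cx; cp bx, si

@+06  little-endian(60 69) = 0x6960
  top 5b → 0xd → move [RR]
  rd@[10:8]=0x1 ⇒ bx
  rs@[7:5]=0x3 ⇒ dx
@+08  little-endian(3b 06) = 0x063b
  top 5b → 0x0 → lsli [RI]
  rd@[10:8]=0x6 ⇒ bp
  imm@[7:0]=0x3b ⇒ $59
@+0a  little-endian(00 d2) = 0xd200
  top 5b → 0x1a → not [R]
  rd@[10:8]=0x2 ⇒ cx
@+0c  little-endian(20 bc) = 0xbc20
  top 5b → 0x17 → cp [RR]
  rd@[10:8]=0x4 ⇒ si
  rs@[7:5]=0x1 ⇒ bx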